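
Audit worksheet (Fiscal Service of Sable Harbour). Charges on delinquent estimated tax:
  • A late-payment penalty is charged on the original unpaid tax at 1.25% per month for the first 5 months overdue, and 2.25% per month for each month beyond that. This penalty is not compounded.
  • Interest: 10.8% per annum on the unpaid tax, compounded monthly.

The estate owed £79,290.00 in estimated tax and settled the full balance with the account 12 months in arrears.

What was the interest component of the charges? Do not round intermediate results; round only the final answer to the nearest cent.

Interest (10.8%/yr ÷ 12 = 0.9%/month): £79,290.00 × ((1 + 0.009)^12 − 1) = £9,000.1821…

£9,000.18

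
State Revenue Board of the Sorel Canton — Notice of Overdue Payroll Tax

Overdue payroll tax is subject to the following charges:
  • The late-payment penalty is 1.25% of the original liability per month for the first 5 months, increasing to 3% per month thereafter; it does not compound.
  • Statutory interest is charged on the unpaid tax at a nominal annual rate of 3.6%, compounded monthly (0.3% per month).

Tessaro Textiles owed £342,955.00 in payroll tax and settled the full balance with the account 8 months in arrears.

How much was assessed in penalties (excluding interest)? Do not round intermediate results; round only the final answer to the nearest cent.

£52,300.64

Penalty, months 1–5: 5 × 1.25% × £342,955.00 = £21,434.69…
Penalty, months 6–8: 3 × 3% × £342,955.00 = £30,865.95
Total penalty = £21,434.69… + £30,865.95 = £52,300.64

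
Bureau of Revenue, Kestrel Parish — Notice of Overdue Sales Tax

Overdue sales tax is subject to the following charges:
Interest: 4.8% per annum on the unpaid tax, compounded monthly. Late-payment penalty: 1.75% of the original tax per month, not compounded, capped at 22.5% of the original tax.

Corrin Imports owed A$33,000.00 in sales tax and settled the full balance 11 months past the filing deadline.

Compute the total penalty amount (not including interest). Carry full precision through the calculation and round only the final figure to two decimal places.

A$6,352.50

Penalty: 11 × 1.75% × A$33,000.00 = A$6,352.50 (below the 22.5% cap of A$7,425.00)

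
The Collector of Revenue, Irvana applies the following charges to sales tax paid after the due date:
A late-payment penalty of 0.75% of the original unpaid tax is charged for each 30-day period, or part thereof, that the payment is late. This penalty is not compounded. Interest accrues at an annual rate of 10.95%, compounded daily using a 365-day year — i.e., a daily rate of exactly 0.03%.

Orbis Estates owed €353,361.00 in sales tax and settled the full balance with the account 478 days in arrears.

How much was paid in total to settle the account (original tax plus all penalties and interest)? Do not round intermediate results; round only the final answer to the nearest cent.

Penalty periods: ⌈478/30⌉ = 16; penalty = 16 × 0.75% × €353,361.00 = €42,403.32
Interest: €353,361.00 × ((1 + 0.0003)^478 − 1) = €353,361.00 × 0.15416656… = €54,476.4514…
Total = €353,361.00 + €42,403.3200 + €54,476.4514… = €450,240.77

€450,240.77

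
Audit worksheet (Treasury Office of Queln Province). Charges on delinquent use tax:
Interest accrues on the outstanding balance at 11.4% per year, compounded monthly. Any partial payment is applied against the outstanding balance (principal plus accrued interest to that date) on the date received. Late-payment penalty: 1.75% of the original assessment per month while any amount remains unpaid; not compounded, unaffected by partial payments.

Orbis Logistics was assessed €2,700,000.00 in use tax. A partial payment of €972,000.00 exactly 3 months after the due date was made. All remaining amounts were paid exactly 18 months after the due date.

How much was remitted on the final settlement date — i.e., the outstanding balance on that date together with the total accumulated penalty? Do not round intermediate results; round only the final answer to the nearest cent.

€2,931,329.23

Monthly rate = 11.4% ÷ 12 = 0.95%
Balance at month 3: €2,700,000.0000 × (1 + 0.0095)^3 = €2,777,683.3399…
After €972,000.00 payment: €2,777,683.3399… − €972,000.00 = €1,805,683.3399…
Balance at month 18: €1,805,683.3399… × (1 + 0.0095)^15 = €2,080,829.2317…
Penalty: 18 × 1.75% × €2,700,000.00 = €850,500.00
Final settlement = outstanding balance + penalty = €2,080,829.2317… + €850,500.00 = €2,931,329.23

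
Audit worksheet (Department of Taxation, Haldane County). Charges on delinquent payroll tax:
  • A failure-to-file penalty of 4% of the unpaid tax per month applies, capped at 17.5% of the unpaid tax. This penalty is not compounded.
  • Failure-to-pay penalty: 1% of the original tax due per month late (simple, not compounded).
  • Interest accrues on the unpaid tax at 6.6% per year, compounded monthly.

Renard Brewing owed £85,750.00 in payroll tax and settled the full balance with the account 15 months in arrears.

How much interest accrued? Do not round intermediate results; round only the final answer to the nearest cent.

£7,353.34

Interest (6.6%/yr ÷ 12 = 0.55%/month): £85,750.00 × ((1 + 0.0055)^15 − 1) = £7,353.3382…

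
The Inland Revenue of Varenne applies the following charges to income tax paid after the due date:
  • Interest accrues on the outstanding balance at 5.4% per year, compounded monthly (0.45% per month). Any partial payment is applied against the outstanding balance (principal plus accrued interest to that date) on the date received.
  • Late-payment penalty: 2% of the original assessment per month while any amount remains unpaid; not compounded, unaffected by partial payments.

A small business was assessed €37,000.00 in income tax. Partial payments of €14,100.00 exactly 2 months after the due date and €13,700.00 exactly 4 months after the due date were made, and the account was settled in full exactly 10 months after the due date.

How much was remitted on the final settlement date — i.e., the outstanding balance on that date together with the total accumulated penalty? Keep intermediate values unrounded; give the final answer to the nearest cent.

€17,409.37

Balance at month 2: €37,000.0000 × (1 + 0.0045)^2 = €37,333.7493…
After €14,100.00 payment: €37,333.7493… − €14,100.00 = €23,233.7493…
Balance at month 4: €23,233.7493… × (1 + 0.0045)^2 = €23,443.3235…
After €13,700.00 payment: €23,443.3235… − €13,700.00 = €9,743.3235…
Balance at month 10: €9,743.3235… × (1 + 0.0045)^6 = €10,009.3706…
Penalty: 10 × 2% × €37,000.00 = €7,400.00
Final settlement = outstanding balance + penalty = €10,009.3706… + €7,400.00 = €17,409.37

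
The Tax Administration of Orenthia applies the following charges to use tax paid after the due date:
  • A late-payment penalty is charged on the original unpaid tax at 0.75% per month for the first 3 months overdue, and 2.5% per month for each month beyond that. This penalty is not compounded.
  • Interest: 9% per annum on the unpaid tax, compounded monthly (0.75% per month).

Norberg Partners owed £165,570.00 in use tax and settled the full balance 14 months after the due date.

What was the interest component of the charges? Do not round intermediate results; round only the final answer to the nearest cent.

Interest: £165,570.00 × ((1 + 0.0075)^14 − 1) = £165,570.00 × 0.1102755… = £18,258.3191…

£18,258.32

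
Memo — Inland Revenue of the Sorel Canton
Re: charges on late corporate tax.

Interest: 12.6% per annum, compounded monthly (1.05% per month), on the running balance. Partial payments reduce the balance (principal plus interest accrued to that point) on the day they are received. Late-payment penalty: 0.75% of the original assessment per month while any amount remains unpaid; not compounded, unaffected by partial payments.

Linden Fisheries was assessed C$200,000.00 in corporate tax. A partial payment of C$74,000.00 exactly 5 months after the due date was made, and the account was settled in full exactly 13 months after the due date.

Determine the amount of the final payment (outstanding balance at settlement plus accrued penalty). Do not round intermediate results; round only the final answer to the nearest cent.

Balance at month 5: C$200,000.0000 × (1 + 0.0105)^5 = C$210,722.8274…
After C$74,000.00 payment: C$210,722.8274… − C$74,000.00 = C$136,722.8274…
Balance at month 13: C$136,722.8274… × (1 + 0.0105)^8 = C$148,638.5889…
Penalty: 13 × 0.75% × C$200,000.00 = C$19,500.00
Final settlement = outstanding balance + penalty = C$148,638.5889… + C$19,500.00 = C$168,138.59

C$168,138.59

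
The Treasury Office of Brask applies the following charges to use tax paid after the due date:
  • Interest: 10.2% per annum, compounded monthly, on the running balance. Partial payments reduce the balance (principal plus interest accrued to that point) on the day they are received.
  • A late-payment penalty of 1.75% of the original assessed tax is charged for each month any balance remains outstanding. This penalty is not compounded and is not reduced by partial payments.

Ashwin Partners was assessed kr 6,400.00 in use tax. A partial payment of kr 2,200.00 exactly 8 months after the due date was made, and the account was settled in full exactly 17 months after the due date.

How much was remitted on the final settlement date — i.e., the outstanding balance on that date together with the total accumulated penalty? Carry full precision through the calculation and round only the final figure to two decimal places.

Monthly rate = 10.2% ÷ 12 = 0.85%
Balance at month 8: kr 6,400.0000 × (1 + 0.0085)^8 = kr 6,848.3697…
After kr 2,200.00 payment: kr 6,848.3697… − kr 2,200.00 = kr 4,648.3697…
Balance at month 17: kr 4,648.3697… × (1 + 0.0085)^9 = kr 5,016.3032…
Penalty: 17 × 1.75% × kr 6,400.00 = kr 1,904.00
Final settlement = outstanding balance + penalty = kr 5,016.3032… + kr 1,904.00 = kr 6,920.30

kr 6,920.30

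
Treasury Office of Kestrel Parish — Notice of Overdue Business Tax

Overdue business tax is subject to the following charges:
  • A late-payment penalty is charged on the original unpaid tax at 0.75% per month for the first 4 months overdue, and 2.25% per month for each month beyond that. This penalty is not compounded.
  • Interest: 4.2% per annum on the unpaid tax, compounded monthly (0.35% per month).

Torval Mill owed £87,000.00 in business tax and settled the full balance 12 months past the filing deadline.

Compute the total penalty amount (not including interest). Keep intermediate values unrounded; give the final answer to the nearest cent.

Penalty, months 1–4: 4 × 0.75% × £87,000.00 = £2,610.00
Penalty, months 5–12: 8 × 2.25% × £87,000.00 = £15,660.00
Total penalty = £2,610.00 + £15,660.00 = £18,270.00

£18,270.00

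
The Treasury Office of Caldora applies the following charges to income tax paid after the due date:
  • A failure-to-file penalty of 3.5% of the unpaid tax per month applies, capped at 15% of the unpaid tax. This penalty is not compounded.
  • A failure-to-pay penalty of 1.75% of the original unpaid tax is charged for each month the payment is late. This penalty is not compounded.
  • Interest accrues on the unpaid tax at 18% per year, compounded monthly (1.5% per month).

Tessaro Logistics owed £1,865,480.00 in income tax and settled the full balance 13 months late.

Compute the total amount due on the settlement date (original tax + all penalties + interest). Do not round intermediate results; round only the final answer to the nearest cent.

£2,968,076.51

Failure-to-file: 13 × 3.5% × £1,865,480.00 = £848,793.40, capped at 15% × £1,865,480.00 = £279,822.00
Failure-to-pay penalty = 1.75% × £1,865,480.00 × 13 mo = £424,396.70
Interest: £1,865,480.00 × ((1 + 0.015)^13 − 1) = £1,865,480.00 × 0.2135524… = £398,377.8133…
Total = £1,865,480.00 + £704,218.7000 + £398,377.8133… = £2,968,076.51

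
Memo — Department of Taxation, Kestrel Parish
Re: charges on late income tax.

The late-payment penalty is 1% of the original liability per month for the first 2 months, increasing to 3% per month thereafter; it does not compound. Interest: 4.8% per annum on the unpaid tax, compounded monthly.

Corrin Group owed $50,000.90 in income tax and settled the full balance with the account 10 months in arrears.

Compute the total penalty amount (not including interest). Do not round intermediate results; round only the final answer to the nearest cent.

$13,000.23

Penalty, months 1–2: 2 × 1% × $50,000.90 = $1,000.02…
Penalty, months 3–10: 8 × 3% × $50,000.90 = $12,000.22…
Total penalty = $1,000.02… + $12,000.22… = $13,000.23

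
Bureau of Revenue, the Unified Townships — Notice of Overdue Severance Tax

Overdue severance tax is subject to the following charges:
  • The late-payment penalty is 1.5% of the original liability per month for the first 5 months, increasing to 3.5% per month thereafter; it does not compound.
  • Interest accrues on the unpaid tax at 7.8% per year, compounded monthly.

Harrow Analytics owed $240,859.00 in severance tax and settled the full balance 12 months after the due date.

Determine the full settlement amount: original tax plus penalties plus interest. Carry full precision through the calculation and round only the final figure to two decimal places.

Penalty, months 1–5: 5 × 1.5% × $240,859.00 = $18,064.43…
Penalty, months 6–12: 7 × 3.5% × $240,859.00 = $59,010.46…
Interest (7.8%/yr ÷ 12 = 0.65%/month): $240,859.00 × ((1 + 0.0065)^12 − 1) = $19,473.4045…
Total = $240,859.00 + $77,074.8800 + $19,473.4045… = $337,407.28

$337,407.28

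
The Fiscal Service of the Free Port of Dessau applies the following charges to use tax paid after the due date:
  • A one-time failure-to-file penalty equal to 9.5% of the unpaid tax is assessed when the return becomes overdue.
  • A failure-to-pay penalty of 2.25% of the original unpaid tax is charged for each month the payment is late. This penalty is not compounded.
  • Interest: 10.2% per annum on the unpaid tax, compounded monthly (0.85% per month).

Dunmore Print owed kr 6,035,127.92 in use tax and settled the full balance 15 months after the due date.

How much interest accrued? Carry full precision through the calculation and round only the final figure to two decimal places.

Interest: kr 6,035,127.92 × ((1 + 0.0085)^15 − 1) = kr 6,035,127.92 × 0.1353729… = kr 816,992.9942…

kr 816,992.99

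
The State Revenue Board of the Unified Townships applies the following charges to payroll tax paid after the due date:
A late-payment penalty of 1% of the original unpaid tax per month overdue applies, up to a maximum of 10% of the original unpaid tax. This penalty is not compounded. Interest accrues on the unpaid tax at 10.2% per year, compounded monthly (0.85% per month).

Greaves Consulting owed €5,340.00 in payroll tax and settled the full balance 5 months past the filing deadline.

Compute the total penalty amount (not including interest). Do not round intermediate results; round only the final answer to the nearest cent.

Penalty: 5 × 1% × €5,340.00 = €267.00 (below the 10% cap of €534.00)

€267.00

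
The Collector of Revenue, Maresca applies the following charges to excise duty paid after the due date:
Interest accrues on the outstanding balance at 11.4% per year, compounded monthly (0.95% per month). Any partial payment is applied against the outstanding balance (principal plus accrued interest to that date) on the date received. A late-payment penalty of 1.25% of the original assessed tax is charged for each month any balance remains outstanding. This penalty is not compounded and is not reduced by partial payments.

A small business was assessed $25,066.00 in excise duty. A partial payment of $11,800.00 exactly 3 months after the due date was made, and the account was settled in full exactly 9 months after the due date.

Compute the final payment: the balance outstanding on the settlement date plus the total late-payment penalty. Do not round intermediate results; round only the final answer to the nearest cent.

$17,623.56

Balance at month 3: $25,066.0000 × (1 + 0.0095)^3 = $25,787.1891…
After $11,800.00 payment: $25,787.1891… − $11,800.00 = $13,987.1891…
Balance at month 9: $13,987.1891… × (1 + 0.0095)^6 = $14,803.6356…
Penalty: 9 × 1.25% × $25,066.00 = $2,819.93…
Final settlement = outstanding balance + penalty = $14,803.6356… + $2,819.93… = $17,623.56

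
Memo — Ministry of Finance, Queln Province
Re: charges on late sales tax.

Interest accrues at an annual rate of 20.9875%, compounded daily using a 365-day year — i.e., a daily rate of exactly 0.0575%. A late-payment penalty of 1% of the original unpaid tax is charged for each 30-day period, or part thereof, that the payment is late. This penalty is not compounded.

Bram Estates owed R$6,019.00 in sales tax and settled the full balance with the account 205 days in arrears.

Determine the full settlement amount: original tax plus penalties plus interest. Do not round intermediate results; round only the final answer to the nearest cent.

R$7,193.10

Penalty periods: ⌈205/30⌉ = 7; penalty = 7 × 1% × R$6,019.00 = R$421.33
Interest: R$6,019.00 × ((1 + 0.000575)^205 − 1) = R$6,019.00 × 0.12506535… = R$752.7683…
Total = R$6,019.00 + R$421.3300 + R$752.7683… = R$7,193.10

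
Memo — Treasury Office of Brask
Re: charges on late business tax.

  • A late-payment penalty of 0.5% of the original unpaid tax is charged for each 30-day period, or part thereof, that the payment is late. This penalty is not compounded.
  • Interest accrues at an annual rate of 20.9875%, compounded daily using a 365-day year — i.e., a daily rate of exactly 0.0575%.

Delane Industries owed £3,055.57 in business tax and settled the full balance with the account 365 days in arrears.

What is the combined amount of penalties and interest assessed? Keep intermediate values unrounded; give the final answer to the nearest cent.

£911.93

Penalty periods: ⌈365/30⌉ = 13; penalty = 13 × 0.5% × £3,055.57 = £198.61…
Interest: £3,055.57 × ((1 + 0.000575)^365 − 1) = £3,055.57 × 0.23344946… = £713.3212…
Penalties + interest = £198.6121… + £713.3212… = £911.93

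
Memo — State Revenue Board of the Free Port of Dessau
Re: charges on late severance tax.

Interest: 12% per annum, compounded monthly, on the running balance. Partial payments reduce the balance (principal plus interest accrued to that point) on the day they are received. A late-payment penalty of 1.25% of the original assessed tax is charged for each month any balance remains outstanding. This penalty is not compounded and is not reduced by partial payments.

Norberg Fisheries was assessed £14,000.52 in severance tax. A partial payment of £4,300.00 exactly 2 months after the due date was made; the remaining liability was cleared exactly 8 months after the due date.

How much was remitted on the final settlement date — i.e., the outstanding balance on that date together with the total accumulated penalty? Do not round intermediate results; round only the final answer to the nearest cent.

Monthly rate = 12% ÷ 12 = 1%
Balance at month 2: £14,000.5200 × (1 + 0.01)^2 = £14,281.9305…
After £4,300.00 payment: £14,281.9305… − £4,300.00 = £9,981.9305…
Balance at month 8: £9,981.9305… × (1 + 0.01)^6 = £10,596.0203…
Penalty: 8 × 1.25% × £14,000.52 = £1,400.05…
Final settlement = outstanding balance + penalty = £10,596.0203… + £1,400.05… = £11,996.07

£11,996.07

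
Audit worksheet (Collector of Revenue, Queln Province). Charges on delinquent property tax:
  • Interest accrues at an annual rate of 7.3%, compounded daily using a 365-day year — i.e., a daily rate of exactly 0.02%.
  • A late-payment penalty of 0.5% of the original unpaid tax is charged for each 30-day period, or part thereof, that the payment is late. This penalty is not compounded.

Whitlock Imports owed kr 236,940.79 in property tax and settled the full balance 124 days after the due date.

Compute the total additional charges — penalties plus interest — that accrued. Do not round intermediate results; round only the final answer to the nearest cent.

kr 11,872.52

Penalty periods: ⌈124/30⌉ = 5; penalty = 5 × 0.5% × kr 236,940.79 = kr 5,923.52…
Interest: kr 236,940.79 × ((1 + 0.0002)^124 − 1) = kr 236,940.79 × 0.02510754… = kr 5,948.9994…
Penalties + interest = kr 5,923.5198… + kr 5,948.9994… = kr 11,872.52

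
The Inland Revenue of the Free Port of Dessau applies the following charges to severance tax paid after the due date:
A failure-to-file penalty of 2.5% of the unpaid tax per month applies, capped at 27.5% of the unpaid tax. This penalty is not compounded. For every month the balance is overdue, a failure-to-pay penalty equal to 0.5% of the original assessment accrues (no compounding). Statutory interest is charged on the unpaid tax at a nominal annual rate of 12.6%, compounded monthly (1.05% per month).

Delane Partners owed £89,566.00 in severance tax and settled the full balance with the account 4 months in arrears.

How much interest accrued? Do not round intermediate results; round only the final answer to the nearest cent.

£3,821.44

Interest: £89,566.00 × ((1 + 0.0105)^4 − 1) = £89,566.00 × 0.0426661… = £3,821.4357…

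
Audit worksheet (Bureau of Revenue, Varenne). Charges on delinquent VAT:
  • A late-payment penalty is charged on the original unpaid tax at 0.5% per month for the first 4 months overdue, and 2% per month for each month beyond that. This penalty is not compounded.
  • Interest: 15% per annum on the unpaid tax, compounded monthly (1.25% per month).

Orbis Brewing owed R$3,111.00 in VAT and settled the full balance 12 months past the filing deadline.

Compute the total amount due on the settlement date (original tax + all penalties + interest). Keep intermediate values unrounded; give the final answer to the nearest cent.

Penalty, months 1–4: 4 × 0.5% × R$3,111.00 = R$62.22
Penalty, months 5–12: 8 × 2% × R$3,111.00 = R$497.76
Interest: R$3,111.00 × ((1 + 0.0125)^12 − 1) = R$3,111.00 × 0.1607545… = R$500.1073…
Total = R$3,111.00 + R$559.9800 + R$500.1073… = R$4,171.09

R$4,171.09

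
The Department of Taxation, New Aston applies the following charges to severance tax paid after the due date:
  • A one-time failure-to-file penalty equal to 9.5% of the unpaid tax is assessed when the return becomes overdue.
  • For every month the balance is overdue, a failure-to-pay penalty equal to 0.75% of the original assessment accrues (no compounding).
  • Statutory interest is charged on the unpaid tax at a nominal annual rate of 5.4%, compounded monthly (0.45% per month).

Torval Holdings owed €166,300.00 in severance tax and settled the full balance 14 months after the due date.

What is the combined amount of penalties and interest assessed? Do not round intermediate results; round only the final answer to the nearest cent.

€44,048.93

Failure-to-file penalty: 9.5% × €166,300.00 = €15,798.50
Failure-to-pay penalty = 0.75% × €166,300.00 × 14 mo = €17,461.50
Interest: €166,300.00 × ((1 + 0.0045)^14 − 1) = €166,300.00 × 0.0648763… = €10,788.9343…
Penalties + interest = €33,260.0000 + €10,788.9343… = €44,048.93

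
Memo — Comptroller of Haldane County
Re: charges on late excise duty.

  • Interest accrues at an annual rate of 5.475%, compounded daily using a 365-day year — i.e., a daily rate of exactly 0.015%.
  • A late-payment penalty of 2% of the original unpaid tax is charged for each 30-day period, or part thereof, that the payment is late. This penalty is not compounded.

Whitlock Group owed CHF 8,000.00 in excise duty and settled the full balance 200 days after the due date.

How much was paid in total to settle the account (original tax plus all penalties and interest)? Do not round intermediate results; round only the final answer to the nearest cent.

Penalty periods: ⌈200/30⌉ = 7; penalty = 7 × 2% × CHF 8,000.00 = CHF 1,120.00
Interest: CHF 8,000.00 × ((1 + 0.00015)^200 − 1) = CHF 8,000.00 × 0.03045222… = CHF 243.6177…
Total = CHF 8,000.00 + CHF 1,120.0000 + CHF 243.6177… = CHF 9,363.62

CHF 9,363.62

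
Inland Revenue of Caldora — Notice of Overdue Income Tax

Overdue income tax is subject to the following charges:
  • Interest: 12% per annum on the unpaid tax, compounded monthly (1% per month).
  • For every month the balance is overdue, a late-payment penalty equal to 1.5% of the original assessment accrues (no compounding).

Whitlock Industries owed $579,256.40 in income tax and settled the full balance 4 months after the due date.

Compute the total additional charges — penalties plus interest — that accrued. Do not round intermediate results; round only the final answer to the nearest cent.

$58,275.52

Late-payment penalty = 1.5% × $579,256.40 × 4 mo = $34,755.38…
Interest: $579,256.40 × ((1 + 0.01)^4 − 1) = $579,256.40 × 0.0406040… = $23,520.1327…
Penalties + interest = $34,755.3840 + $23,520.1327… = $58,275.52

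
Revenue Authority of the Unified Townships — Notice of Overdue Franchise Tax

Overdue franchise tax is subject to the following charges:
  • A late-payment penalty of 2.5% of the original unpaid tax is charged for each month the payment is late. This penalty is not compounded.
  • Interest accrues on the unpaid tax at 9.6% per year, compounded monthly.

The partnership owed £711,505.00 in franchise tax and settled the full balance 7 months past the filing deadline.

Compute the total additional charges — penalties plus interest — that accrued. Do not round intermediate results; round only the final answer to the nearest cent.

Late-payment penalty = 2.5% × £711,505.00 × 7 mo = £124,513.38…
Interest (9.6%/yr ÷ 12 = 0.8%/month): £711,505.00 × ((1 + 0.008)^7 − 1) = £40,813.3954…
Penalties + interest = £124,513.3750 + £40,813.3954… = £165,326.77

£165,326.77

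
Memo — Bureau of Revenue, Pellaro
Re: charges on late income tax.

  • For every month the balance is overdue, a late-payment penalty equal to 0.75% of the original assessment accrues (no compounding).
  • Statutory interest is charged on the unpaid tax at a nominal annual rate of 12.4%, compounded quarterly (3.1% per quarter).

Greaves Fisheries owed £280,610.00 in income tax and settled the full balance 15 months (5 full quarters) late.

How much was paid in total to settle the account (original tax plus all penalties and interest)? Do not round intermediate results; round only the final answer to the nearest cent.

£358,454.74

Late-payment penalty: 15 × 0.75% × £280,610.00 = £31,568.63…
Interest: £280,610.00 × ((1 + 0.031)^5 − 1) = £280,610.00 × 0.1649126… = £46,276.1124…
Total = £280,610.00 + £31,568.6250 + £46,276.1124… = £358,454.74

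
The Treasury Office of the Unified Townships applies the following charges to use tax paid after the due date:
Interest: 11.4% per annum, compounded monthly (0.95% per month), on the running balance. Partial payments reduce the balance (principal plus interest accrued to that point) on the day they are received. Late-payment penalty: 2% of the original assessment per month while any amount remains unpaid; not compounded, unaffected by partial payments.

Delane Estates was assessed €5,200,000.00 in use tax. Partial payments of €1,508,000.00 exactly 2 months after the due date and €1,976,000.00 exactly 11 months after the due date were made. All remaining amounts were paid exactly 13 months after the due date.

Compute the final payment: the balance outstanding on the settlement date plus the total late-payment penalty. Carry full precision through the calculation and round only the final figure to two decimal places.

€3,545,100.19

Balance at month 2: €5,200,000.0000 × (1 + 0.0095)^2 = €5,299,269.3000
After €1,508,000.00 payment: €5,299,269.3000 − €1,508,000.00 = €3,791,269.3000
Balance at month 11: €3,791,269.3000 × (1 + 0.0095)^9 = €4,128,017.6325…
After €1,976,000.00 payment: €4,128,017.6325… − €1,976,000.00 = €2,152,017.6325…
Balance at month 13: €2,152,017.6325… × (1 + 0.0095)^2 = €2,193,100.1871…
Penalty: 13 × 2% × €5,200,000.00 = €1,352,000.00
Final settlement = outstanding balance + penalty = €2,193,100.1871… + €1,352,000.00 = €3,545,100.19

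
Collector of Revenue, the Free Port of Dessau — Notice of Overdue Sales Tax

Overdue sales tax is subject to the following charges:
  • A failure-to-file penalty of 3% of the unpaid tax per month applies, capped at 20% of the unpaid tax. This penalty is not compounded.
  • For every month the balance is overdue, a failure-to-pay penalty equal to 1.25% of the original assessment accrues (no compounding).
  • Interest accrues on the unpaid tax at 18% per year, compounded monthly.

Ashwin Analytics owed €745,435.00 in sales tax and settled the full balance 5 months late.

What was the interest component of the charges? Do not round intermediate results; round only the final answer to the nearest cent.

Interest (18%/yr ÷ 12 = 1.5%/month): €745,435.00 × ((1 + 0.015)^5 − 1) = €57,610.2014…

€57,610.20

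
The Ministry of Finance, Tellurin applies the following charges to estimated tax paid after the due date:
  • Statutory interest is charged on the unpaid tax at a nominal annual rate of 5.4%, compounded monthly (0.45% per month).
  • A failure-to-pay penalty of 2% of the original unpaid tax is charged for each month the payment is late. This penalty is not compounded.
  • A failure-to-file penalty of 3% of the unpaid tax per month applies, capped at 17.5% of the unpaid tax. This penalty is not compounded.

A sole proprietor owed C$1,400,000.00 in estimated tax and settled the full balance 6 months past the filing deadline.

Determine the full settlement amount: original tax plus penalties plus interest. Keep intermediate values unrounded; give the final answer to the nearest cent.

Failure-to-file: 6 × 3% × C$1,400,000.00 = C$252,000.00, capped at 17.5% × C$1,400,000.00 = C$245,000.00
Failure-to-pay penalty = 2% × C$1,400,000.00 × 6 mo = C$168,000.00
Interest: C$1,400,000.00 × ((1 + 0.0045)^6 − 1) = C$1,400,000.00 × 0.0273056… = C$38,227.8101…
Total = C$1,400,000.00 + C$413,000.0000 + C$38,227.8101… = C$1,851,227.81

C$1,851,227.81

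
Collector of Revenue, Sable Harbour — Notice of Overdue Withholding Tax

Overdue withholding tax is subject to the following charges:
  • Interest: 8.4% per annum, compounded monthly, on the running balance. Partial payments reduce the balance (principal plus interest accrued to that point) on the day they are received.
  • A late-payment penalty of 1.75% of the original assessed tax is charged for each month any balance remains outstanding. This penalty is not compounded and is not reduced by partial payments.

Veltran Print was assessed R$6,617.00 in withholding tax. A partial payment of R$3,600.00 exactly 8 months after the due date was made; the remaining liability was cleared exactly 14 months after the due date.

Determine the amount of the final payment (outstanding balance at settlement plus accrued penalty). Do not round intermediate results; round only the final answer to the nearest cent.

Monthly rate = 8.4% ÷ 12 = 0.7%
Balance at month 8: R$6,617.0000 × (1 + 0.007)^8 = R$6,996.7587…
After R$3,600.00 payment: R$6,996.7587… − R$3,600.00 = R$3,396.7587…
Balance at month 14: R$3,396.7587… × (1 + 0.007)^6 = R$3,541.9427…
Penalty: 14 × 1.75% × R$6,617.00 = R$1,621.17…
Final settlement = outstanding balance + penalty = R$3,541.9427… + R$1,621.17… = R$5,163.11

R$5,163.11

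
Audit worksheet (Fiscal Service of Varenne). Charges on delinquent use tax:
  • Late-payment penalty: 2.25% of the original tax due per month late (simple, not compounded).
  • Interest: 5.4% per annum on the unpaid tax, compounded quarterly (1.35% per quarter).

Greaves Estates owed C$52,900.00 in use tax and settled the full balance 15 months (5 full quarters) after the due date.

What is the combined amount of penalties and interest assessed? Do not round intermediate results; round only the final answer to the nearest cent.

C$21,522.22

Late-payment penalty = 2.25% × C$52,900.00 × 15 mo = C$17,853.75
Interest: C$52,900.00 × ((1 + 0.0135)^5 − 1) = C$52,900.00 × 0.0693473… = C$3,668.4706…
Penalties + interest = C$17,853.7500 + C$3,668.4706… = C$21,522.22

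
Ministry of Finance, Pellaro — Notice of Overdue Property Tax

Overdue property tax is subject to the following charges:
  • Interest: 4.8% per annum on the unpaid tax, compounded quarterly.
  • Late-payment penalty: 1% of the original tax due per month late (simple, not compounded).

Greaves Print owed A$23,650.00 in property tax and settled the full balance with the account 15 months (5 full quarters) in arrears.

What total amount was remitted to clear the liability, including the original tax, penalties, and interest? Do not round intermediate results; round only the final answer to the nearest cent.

Late-payment penalty: 15 × 1% × A$23,650.00 = A$3,547.50
Interest (4.8%/yr ÷ 4 = 1.2%/quarter): A$23,650.00 × ((1 + 0.012)^5 − 1) = A$1,453.4671…
Total = A$23,650.00 + A$3,547.5000 + A$1,453.4671… = A$28,650.97

A$28,650.97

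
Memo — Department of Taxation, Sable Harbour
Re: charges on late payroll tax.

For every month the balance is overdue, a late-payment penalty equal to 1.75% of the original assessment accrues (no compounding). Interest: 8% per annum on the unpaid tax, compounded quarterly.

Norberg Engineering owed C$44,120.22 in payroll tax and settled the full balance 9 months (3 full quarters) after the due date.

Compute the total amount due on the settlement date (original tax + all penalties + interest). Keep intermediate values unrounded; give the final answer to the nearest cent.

Late-payment penalty = 1.75% × C$44,120.22 × 9 mo = C$6,948.93…
Interest (8%/yr ÷ 4 = 2%/quarter): C$44,120.22 × ((1 + 0.02)^3 − 1) = C$2,700.5104…
Total = C$44,120.22 + C$6,948.9347… + C$2,700.5104… = C$53,769.67

C$53,769.67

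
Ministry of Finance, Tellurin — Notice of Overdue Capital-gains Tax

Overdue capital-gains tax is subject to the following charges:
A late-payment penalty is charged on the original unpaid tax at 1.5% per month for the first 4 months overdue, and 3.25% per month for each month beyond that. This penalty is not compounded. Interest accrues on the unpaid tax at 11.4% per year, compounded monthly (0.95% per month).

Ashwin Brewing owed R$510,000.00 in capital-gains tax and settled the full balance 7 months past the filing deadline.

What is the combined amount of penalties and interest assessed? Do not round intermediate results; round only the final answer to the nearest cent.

Penalty, months 1–4: 4 × 1.5% × R$510,000.00 = R$30,600.00
Penalty, months 5–7: 3 × 3.25% × R$510,000.00 = R$49,725.00
Interest: R$510,000.00 × ((1 + 0.0095)^7 − 1) = R$510,000.00 × 0.0684255… = R$34,897.0279…
Penalties + interest = R$80,325.0000 + R$34,897.0279… = R$115,222.03

R$115,222.03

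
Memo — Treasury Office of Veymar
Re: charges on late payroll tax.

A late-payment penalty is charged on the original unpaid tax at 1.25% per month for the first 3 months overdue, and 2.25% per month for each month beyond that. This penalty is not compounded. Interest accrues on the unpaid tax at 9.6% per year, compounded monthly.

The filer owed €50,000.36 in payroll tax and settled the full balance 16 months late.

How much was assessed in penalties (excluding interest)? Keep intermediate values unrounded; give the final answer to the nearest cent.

Penalty, months 1–3: 3 × 1.25% × €50,000.36 = €1,875.01…
Penalty, months 4–16: 13 × 2.25% × €50,000.36 = €14,625.11…
Total penalty = €1,875.01… + €14,625.11… = €16,500.12

€16,500.12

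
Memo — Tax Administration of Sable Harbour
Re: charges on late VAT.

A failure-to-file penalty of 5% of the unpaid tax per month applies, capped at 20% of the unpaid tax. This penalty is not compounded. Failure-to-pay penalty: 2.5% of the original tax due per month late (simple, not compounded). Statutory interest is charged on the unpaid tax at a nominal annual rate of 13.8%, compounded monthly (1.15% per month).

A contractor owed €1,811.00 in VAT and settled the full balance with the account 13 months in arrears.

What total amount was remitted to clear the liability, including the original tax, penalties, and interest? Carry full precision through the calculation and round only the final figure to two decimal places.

Failure-to-file: 13 × 5% × €1,811.00 = €1,177.15, capped at 20% × €1,811.00 = €362.20
Failure-to-pay penalty: 13 × 2.5% × €1,811.00 = €588.58…
Interest: €1,811.00 × ((1 + 0.0115)^13 − 1) = €1,811.00 × 0.1602632… = €290.2367…
Total = €1,811.00 + €950.7750 + €290.2367… = €3,052.01

€3,052.01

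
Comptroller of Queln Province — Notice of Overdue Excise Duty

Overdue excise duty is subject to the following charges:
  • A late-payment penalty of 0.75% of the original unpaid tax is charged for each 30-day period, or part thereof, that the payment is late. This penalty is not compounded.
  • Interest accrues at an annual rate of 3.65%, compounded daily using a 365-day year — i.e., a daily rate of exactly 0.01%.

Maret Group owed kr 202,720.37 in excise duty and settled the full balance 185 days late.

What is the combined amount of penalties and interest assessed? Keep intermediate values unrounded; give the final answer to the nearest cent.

kr 14,427.86

Penalty periods: ⌈185/30⌉ = 7; penalty = 7 × 0.75% × kr 202,720.37 = kr 10,642.82…
Interest: kr 202,720.37 × ((1 + 0.0001)^185 − 1) = kr 202,720.37 × 0.01867124… = kr 3,785.0413…
Penalties + interest = kr 10,642.8194… + kr 3,785.0413… = kr 14,427.86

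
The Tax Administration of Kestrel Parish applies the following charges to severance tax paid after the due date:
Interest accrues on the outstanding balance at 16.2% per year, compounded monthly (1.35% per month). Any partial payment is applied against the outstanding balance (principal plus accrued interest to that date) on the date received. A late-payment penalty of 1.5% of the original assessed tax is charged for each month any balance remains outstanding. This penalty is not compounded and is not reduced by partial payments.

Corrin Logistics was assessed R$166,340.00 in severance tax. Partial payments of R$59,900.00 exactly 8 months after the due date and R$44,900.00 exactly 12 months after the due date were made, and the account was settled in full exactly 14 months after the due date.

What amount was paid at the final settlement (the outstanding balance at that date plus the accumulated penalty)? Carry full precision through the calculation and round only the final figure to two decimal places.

Balance at month 8: R$166,340.0000 × (1 + 0.0135)^8 = R$185,176.8625…
After R$59,900.00 payment: R$185,176.8625… − R$59,900.00 = R$125,276.8625…
Balance at month 12: R$125,276.8625… × (1 + 0.0135)^4 = R$132,180.0404…
After R$44,900.00 payment: R$132,180.0404… − R$44,900.00 = R$87,280.0404…
Balance at month 14: R$87,280.0404… × (1 + 0.0135)^2 = R$89,652.5082…
Penalty: 14 × 1.5% × R$166,340.00 = R$34,931.40
Final settlement = outstanding balance + penalty = R$89,652.5082… + R$34,931.40 = R$124,583.91

R$124,583.91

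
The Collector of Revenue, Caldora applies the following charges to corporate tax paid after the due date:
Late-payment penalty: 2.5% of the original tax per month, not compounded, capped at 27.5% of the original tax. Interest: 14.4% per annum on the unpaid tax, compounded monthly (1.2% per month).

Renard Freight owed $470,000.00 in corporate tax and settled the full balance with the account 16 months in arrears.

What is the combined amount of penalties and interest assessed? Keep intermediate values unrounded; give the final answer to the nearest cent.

Penalty (uncapped): 16 × 2.5% × $470,000.00 = $188,000.00; cap = 27.5% × $470,000.00 = $129,250.00 → penalty = $129,250.00
Interest: $470,000.00 × ((1 + 0.012)^16 − 1) = $470,000.00 × 0.2102865… = $98,834.6695…
Penalties + interest = $129,250.0000 + $98,834.6695… = $228,084.67

$228,084.67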